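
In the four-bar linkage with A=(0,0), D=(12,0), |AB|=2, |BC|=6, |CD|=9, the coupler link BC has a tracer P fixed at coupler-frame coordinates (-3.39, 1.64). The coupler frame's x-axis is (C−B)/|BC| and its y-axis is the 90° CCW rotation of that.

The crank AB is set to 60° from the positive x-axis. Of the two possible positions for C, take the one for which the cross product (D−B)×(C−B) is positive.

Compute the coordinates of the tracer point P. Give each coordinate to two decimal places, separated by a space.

-2.56 0.51

A=(0,0), D=(12.00,0)
B = A + 2.00·(cos60°, sin60°) = (1.0000, 1.7321)
|BD| = 11.1355
circle(B,6.00) ∩ circle(D,9.00): a=3.5472, h=4.8391
  candidates: C₊=(5.2567,5.9606) cross=53.886; C₋=(3.7513,-3.5999) cross=-53.886
  mode + wants cross > 0 → take C=(5.2567,5.9606) (cross=53.886)
ex = (C−B)/|BC| = (0.7095,0.7048); ey = (-0.7048,0.7095)
P = B + -3.39·ex + 1.64·ey = (-2.5608,0.5064)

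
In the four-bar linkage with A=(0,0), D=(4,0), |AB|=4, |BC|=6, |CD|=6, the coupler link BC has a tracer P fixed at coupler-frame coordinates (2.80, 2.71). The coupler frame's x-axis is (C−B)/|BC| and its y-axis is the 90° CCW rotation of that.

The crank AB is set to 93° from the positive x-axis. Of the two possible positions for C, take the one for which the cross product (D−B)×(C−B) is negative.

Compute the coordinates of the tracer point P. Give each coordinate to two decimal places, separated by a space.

1.71 0.60

A=(0,0), D=(4.00,0)
B = A + 4.00·(cos93°, sin93°) = (-0.2093, 3.9945)
|BD| = 5.8030
circle(B,6.00) ∩ circle(D,6.00): a=2.9015, h=5.2518
  candidates: C₊=(5.5104,5.8068) cross=30.476; C₋=(-1.7198,-1.8123) cross=-30.476
  mode - wants cross < 0 → take C=(-1.7198,-1.8123) (cross=-30.476)
ex = (C−B)/|BC| = (-0.2517,-0.9678); ey = (0.9678,-0.2517)
P = B + 2.80·ex + 2.71·ey = (1.7085,0.6025)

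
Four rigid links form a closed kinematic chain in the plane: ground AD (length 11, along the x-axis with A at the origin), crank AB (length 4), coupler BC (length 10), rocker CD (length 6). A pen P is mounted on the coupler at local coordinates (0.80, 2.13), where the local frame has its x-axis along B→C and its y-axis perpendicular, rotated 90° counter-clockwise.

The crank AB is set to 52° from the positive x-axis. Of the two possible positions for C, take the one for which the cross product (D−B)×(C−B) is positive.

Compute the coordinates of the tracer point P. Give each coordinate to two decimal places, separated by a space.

A=(0,0), D=(11.00,0)
B = A + 4.00·(cos52°, sin52°) = (2.4626, 3.1520)
|BD| = 9.1006
circle(B,10.00) ∩ circle(D,6.00): a=8.0666, h=5.9102
  candidates: C₊=(12.0769,5.9026) cross=53.787; C₋=(7.9829,-5.1862) cross=-53.787
  mode + wants cross > 0 → take C=(12.0769,5.9026) (cross=53.787)
ex = (C−B)/|BC| = (0.9614,0.2751); ey = (-0.2751,0.9614)
P = B + 0.80·ex + 2.13·ey = (2.6459,5.4199)

2.65 5.42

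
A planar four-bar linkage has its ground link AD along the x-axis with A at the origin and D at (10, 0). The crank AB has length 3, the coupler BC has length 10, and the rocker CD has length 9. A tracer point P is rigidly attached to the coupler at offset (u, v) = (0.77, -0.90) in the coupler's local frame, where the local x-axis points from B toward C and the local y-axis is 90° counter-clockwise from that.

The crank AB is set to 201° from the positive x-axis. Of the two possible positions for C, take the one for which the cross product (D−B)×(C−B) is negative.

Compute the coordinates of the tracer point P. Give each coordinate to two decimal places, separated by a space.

A=(0,0), D=(10.00,0)
B = A + 3.00·(cos201°, sin201°) = (-2.8007, -1.0751)
|BD| = 12.8458
circle(B,10.00) ∩ circle(D,9.00): a=7.1624, h=6.9785
  candidates: C₊=(3.7525,6.4784) cross=89.644; C₋=(4.9206,-7.4297) cross=-89.644
  mode - wants cross < 0 → take C=(4.9206,-7.4297) (cross=-89.644)
ex = (C−B)/|BC| = (0.7721,-0.6355); ey = (0.6355,0.7721)
P = B + 0.77·ex + -0.90·ey = (-2.7781,-2.2593)

-2.78 -2.26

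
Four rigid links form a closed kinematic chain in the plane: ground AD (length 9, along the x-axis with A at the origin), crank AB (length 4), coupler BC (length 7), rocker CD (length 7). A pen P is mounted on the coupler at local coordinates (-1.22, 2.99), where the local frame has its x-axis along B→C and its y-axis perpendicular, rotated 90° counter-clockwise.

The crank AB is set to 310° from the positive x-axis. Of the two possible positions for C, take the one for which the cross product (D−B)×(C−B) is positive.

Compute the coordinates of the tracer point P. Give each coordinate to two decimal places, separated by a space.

-0.52 -4.01

A=(0,0), D=(9.00,0)
B = A + 4.00·(cos310°, sin310°) = (2.5712, -3.0642)
|BD| = 7.1217
circle(B,7.00) ∩ circle(D,7.00): a=3.5609, h=6.0266
  candidates: C₊=(3.1926,3.9082) cross=42.920; C₋=(8.3786,-6.9724) cross=-42.920
  mode + wants cross > 0 → take C=(3.1926,3.9082) (cross=42.920)
ex = (C−B)/|BC| = (0.0888,0.9961); ey = (-0.9961,0.0888)
P = B + -1.22·ex + 2.99·ey = (-0.5154,-4.0139)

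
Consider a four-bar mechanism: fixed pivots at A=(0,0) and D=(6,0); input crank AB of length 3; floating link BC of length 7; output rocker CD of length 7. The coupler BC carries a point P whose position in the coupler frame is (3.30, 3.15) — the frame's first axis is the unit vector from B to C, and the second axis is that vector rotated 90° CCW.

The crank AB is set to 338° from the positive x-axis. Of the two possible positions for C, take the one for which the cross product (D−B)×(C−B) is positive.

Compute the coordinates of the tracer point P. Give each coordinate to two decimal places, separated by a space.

A=(0,0), D=(6.00,0)
B = A + 3.00·(cos338°, sin338°) = (2.7816, -1.1238)
|BD| = 3.4090
circle(B,7.00) ∩ circle(D,7.00): a=1.7045, h=6.7893
  candidates: C₊=(2.1526,5.8479) cross=23.145; C₋=(6.6289,-6.9717) cross=-23.145
  mode + wants cross > 0 → take C=(2.1526,5.8479) (cross=23.145)
ex = (C−B)/|BC| = (-0.0898,0.9960); ey = (-0.9960,-0.0898)
P = B + 3.30·ex + 3.15·ey = (-0.6522,1.8798)

-0.65 1.88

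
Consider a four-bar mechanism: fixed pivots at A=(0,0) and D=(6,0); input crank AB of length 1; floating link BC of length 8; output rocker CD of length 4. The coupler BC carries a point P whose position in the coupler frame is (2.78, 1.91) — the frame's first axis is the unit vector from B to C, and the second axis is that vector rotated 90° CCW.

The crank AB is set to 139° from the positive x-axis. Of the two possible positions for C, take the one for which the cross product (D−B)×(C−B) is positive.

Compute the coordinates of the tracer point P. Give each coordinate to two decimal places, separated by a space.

0.99 3.54

A=(0,0), D=(6.00,0)
B = A + 1.00·(cos139°, sin139°) = (-0.7547, 0.6561)
|BD| = 6.7865
circle(B,8.00) ∩ circle(D,4.00): a=6.9297, h=3.9974
  candidates: C₊=(6.5290,3.9649) cross=27.129; C₋=(5.7561,-3.9926) cross=-27.129
  mode + wants cross > 0 → take C=(6.5290,3.9649) (cross=27.129)
ex = (C−B)/|BC| = (0.9105,0.4136); ey = (-0.4136,0.9105)
P = B + 2.78·ex + 1.91·ey = (0.9864,3.5448)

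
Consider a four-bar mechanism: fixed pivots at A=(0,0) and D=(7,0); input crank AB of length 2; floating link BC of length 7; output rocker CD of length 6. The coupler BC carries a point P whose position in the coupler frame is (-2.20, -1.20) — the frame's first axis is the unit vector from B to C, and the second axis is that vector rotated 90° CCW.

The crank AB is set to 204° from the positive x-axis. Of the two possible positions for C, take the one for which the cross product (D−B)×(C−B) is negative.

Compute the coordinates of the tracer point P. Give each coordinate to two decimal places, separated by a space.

A=(0,0), D=(7.00,0)
B = A + 2.00·(cos204°, sin204°) = (-1.8271, -0.8135)
|BD| = 8.8645
circle(B,7.00) ∩ circle(D,6.00): a=5.1655, h=4.7241
  candidates: C₊=(2.8831,4.3648) cross=41.877; C₋=(3.7501,-5.0437) cross=-41.877
  mode - wants cross < 0 → take C=(3.7501,-5.0437) (cross=-41.877)
ex = (C−B)/|BC| = (0.7967,-0.6043); ey = (0.6043,0.7967)
P = B + -2.20·ex + -1.20·ey = (-4.3051,-0.4401)

-4.31 -0.44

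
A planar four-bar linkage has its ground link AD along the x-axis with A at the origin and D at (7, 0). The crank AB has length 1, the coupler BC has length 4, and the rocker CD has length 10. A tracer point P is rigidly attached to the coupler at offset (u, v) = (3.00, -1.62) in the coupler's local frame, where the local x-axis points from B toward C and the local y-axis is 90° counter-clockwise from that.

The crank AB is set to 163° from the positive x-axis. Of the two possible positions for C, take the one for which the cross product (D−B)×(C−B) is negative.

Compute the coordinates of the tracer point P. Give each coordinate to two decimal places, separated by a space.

-3.54 -1.93

A=(0,0), D=(7.00,0)
B = A + 1.00·(cos163°, sin163°) = (-0.9563, 0.2924)
|BD| = 7.9617
circle(B,4.00) ∩ circle(D,10.00): a=-1.2944, h=3.7848
  candidates: C₊=(-2.1109,4.1221) cross=30.133; C₋=(-2.3889,-3.4423) cross=-30.133
  mode - wants cross < 0 → take C=(-2.3889,-3.4423) (cross=-30.133)
ex = (C−B)/|BC| = (-0.3581,-0.9337); ey = (0.9337,-0.3581)
P = B + 3.00·ex + -1.62·ey = (-3.5433,-1.9285)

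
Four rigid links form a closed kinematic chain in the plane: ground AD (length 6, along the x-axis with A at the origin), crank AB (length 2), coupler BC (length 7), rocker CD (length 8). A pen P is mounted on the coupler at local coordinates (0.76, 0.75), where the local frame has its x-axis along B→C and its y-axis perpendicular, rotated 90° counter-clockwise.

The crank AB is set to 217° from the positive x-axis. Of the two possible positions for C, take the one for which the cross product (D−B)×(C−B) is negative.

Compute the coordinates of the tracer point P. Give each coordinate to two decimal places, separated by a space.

-0.55 -1.43

A=(0,0), D=(6.00,0)
B = A + 2.00·(cos217°, sin217°) = (-1.5973, -1.2036)
|BD| = 7.6920
circle(B,7.00) ∩ circle(D,8.00): a=2.8710, h=6.3842
  candidates: C₊=(0.2394,5.5511) cross=49.107; C₋=(2.2373,-7.0599) cross=-49.107
  mode - wants cross < 0 → take C=(2.2373,-7.0599) (cross=-49.107)
ex = (C−B)/|BC| = (0.5478,-0.8366); ey = (0.8366,0.5478)
P = B + 0.76·ex + 0.75·ey = (-0.5535,-1.4286)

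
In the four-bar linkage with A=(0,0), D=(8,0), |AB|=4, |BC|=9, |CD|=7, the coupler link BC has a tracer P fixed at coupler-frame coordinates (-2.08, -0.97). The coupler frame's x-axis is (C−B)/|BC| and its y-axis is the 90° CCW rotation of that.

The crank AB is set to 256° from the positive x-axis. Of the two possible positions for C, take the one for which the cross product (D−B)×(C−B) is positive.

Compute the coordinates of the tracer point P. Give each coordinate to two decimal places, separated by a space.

-0.89 -6.17

A=(0,0), D=(8.00,0)
B = A + 4.00·(cos256°, sin256°) = (-0.9677, -3.8812)
|BD| = 9.7715
circle(B,9.00) ∩ circle(D,7.00): a=6.5232, h=6.2007
  candidates: C₊=(2.5560,4.4003) cross=60.590; C₋=(7.4817,-6.9808) cross=-60.590
  mode + wants cross > 0 → take C=(2.5560,4.4003) (cross=60.590)
ex = (C−B)/|BC| = (0.3915,0.9202); ey = (-0.9202,0.3915)
P = B + -2.08·ex + -0.97·ey = (-0.8895,-6.1749)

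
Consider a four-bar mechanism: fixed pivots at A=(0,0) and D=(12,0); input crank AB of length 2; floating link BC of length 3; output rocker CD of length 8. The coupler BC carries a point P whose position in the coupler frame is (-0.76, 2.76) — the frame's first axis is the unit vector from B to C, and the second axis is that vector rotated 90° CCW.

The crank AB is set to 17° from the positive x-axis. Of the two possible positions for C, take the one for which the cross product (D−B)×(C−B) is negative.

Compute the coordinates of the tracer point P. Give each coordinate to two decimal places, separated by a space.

A=(0,0), D=(12.00,0)
B = A + 2.00·(cos17°, sin17°) = (1.9126, 0.5847)
|BD| = 10.1043
circle(B,3.00) ∩ circle(D,8.00): a=2.3306, h=1.8891
  candidates: C₊=(4.3486,2.3358) cross=19.088; C₋=(4.1299,-1.4360) cross=-19.088
  mode - wants cross < 0 → take C=(4.1299,-1.4360) (cross=-19.088)
ex = (C−B)/|BC| = (0.7391,-0.6736); ey = (0.6736,0.7391)
P = B + -0.76·ex + 2.76·ey = (3.2100,3.1366)

3.21 3.14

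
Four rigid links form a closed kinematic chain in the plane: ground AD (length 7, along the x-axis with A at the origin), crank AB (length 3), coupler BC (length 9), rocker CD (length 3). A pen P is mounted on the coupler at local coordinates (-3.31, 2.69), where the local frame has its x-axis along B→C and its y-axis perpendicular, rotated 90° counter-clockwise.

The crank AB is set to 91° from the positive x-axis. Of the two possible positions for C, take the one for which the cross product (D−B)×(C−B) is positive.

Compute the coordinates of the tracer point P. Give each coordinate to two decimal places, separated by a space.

A=(0,0), D=(7.00,0)
B = A + 3.00·(cos91°, sin91°) = (-0.0524, 2.9995)
|BD| = 7.6637
circle(B,9.00) ∩ circle(D,3.00): a=8.5293, h=2.8724
  candidates: C₊=(8.9208,2.3045) cross=22.013; C₋=(6.6723,-2.9820) cross=-22.013
  mode + wants cross > 0 → take C=(8.9208,2.3045) (cross=22.013)
ex = (C−B)/|BC| = (0.9970,-0.0772); ey = (0.0772,0.9970)
P = B + -3.31·ex + 2.69·ey = (-3.1447,5.9371)

-3.14 5.94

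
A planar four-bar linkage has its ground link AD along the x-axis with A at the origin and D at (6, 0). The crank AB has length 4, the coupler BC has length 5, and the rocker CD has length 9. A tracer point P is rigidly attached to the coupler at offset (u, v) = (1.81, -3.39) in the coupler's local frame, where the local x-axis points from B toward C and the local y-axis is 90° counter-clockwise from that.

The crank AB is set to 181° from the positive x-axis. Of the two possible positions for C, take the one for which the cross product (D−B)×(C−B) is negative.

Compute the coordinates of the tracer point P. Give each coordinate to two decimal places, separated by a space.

-6.23 -3.20

A=(0,0), D=(6.00,0)
B = A + 4.00·(cos181°, sin181°) = (-3.9994, -0.0698)
|BD| = 9.9996
circle(B,5.00) ∩ circle(D,9.00): a=2.1997, h=4.4901
  candidates: C₊=(-1.8311,4.4356) cross=44.900; C₋=(-1.7684,-4.5445) cross=-44.900
  mode - wants cross < 0 → take C=(-1.7684,-4.5445) (cross=-44.900)
ex = (C−B)/|BC| = (0.4462,-0.8949); ey = (0.8949,0.4462)
P = B + 1.81·ex + -3.39·ey = (-6.2256,-3.2023)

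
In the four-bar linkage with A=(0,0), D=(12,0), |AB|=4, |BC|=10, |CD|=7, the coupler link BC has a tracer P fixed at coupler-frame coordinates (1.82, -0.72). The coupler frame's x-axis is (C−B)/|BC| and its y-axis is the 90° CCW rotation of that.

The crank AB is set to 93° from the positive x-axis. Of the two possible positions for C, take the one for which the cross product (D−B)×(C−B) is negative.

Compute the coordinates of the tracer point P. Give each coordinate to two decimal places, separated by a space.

A=(0,0), D=(12.00,0)
B = A + 4.00·(cos93°, sin93°) = (-0.2093, 3.9945)
|BD| = 12.8462
circle(B,10.00) ∩ circle(D,7.00): a=8.4081, h=5.4133
  candidates: C₊=(9.4652,6.5249) cross=69.540; C₋=(6.0987,-3.7649) cross=-69.540
  mode - wants cross < 0 → take C=(6.0987,-3.7649) (cross=-69.540)
ex = (C−B)/|BC| = (0.6308,-0.7759); ey = (0.7759,0.6308)
P = B + 1.82·ex + -0.72·ey = (0.3800,2.1281)

0.38 2.13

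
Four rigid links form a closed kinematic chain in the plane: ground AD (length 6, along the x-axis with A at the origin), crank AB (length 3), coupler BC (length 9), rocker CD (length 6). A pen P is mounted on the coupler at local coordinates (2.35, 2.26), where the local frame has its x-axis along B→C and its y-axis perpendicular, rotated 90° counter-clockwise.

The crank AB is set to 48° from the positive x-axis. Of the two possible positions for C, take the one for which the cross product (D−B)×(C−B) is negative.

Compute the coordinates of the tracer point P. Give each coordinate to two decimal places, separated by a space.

5.03 1.00

A=(0,0), D=(6.00,0)
B = A + 3.00·(cos48°, sin48°) = (2.0074, 2.2294)
|BD| = 4.5729
circle(B,9.00) ∩ circle(D,6.00): a=7.2067, h=5.3910
  candidates: C₊=(10.9279,3.4228) cross=24.652; C₋=(5.6713,-5.9910) cross=-24.652
  mode - wants cross < 0 → take C=(5.6713,-5.9910) (cross=-24.652)
ex = (C−B)/|BC| = (0.4071,-0.9134); ey = (0.9134,0.4071)
P = B + 2.35·ex + 2.26·ey = (5.0283,1.0031)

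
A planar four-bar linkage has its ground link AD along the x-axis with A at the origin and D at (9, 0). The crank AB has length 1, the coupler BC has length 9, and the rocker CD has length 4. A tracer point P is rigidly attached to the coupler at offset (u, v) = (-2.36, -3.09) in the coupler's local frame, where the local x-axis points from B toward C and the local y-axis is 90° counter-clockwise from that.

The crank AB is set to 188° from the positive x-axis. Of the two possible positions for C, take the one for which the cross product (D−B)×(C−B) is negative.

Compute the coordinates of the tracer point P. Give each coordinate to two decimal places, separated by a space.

A=(0,0), D=(9.00,0)
B = A + 1.00·(cos188°, sin188°) = (-0.9903, -0.1392)
|BD| = 9.9912
circle(B,9.00) ∩ circle(D,4.00): a=8.2485, h=3.6004
  candidates: C₊=(7.2072,3.5758) cross=35.972; C₋=(7.3076,-3.6243) cross=-35.972
  mode - wants cross < 0 → take C=(7.3076,-3.6243) (cross=-35.972)
ex = (C−B)/|BC| = (0.9220,-0.3872); ey = (0.3872,0.9220)
P = B + -2.36·ex + -3.09·ey = (-4.3627,-2.0742)

-4.36 -2.07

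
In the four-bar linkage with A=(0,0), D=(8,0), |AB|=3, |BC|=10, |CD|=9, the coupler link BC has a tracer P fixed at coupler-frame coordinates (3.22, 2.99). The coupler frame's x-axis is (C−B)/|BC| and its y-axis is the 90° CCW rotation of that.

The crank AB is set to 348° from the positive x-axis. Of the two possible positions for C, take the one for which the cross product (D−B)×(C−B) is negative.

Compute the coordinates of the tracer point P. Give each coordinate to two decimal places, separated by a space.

A=(0,0), D=(8.00,0)
B = A + 3.00·(cos348°, sin348°) = (2.9344, -0.6237)
|BD| = 5.1038
circle(B,10.00) ∩ circle(D,9.00): a=4.4133, h=8.9735
  candidates: C₊=(6.2180,8.8218) cross=45.799; C₋=(8.4113,-8.9906) cross=-45.799
  mode - wants cross < 0 → take C=(8.4113,-8.9906) (cross=-45.799)
ex = (C−B)/|BC| = (0.5477,-0.8367); ey = (0.8367,0.5477)
P = B + 3.22·ex + 2.99·ey = (7.1997,-1.6803)

7.20 -1.68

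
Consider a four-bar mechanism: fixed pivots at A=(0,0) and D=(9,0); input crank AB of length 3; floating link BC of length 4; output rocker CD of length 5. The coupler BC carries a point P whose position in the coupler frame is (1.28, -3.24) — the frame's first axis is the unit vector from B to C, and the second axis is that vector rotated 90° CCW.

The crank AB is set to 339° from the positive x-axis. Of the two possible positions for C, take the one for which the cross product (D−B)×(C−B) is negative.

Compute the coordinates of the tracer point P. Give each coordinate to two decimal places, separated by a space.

1.54 -4.32

A=(0,0), D=(9.00,0)
B = A + 3.00·(cos339°, sin339°) = (2.8007, -1.0751)
|BD| = 6.2918
circle(B,4.00) ∩ circle(D,5.00): a=2.4307, h=3.1768
  candidates: C₊=(4.6528,2.4703) cross=19.988; C₋=(5.7385,-3.7898) cross=-19.988
  mode - wants cross < 0 → take C=(5.7385,-3.7898) (cross=-19.988)
ex = (C−B)/|BC| = (0.7344,-0.6787); ey = (0.6787,0.7344)
P = B + 1.28·ex + -3.24·ey = (1.5419,-4.3234)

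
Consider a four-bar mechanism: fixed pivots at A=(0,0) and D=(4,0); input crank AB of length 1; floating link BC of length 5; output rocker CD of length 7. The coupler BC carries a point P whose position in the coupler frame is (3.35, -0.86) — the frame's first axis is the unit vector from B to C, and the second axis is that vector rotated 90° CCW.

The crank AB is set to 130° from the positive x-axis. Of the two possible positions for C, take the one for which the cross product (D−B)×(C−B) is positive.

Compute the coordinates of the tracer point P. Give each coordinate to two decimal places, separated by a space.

A=(0,0), D=(4.00,0)
B = A + 1.00·(cos130°, sin130°) = (-0.6428, 0.7660)
|BD| = 4.7056
circle(B,5.00) ∩ circle(D,7.00): a=-0.1974, h=4.9961
  candidates: C₊=(-0.0242,5.7276) cross=23.509; C₋=(-1.6509,-4.1313) cross=-23.509
  mode + wants cross > 0 → take C=(-0.0242,5.7276) (cross=23.509)
ex = (C−B)/|BC| = (0.1237,0.9923); ey = (-0.9923,0.1237)
P = B + 3.35·ex + -0.86·ey = (0.6251,3.9839)

0.63 3.98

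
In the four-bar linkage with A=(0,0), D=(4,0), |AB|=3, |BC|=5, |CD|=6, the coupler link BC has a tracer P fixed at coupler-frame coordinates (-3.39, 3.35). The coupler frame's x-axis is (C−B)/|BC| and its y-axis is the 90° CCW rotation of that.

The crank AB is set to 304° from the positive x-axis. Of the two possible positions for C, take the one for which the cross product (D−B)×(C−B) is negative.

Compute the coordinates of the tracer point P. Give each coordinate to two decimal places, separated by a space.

A=(0,0), D=(4.00,0)
B = A + 3.00·(cos304°, sin304°) = (1.6776, -2.4871)
|BD| = 3.4028
circle(B,5.00) ∩ circle(D,6.00): a=0.0851, h=4.9993
  candidates: C₊=(-1.9182,0.9871) cross=17.012; C₋=(5.3896,-5.8369) cross=-17.012
  mode - wants cross < 0 → take C=(5.3896,-5.8369) (cross=-17.012)
ex = (C−B)/|BC| = (0.7424,-0.6700); ey = (0.6700,0.7424)
P = B + -3.39·ex + 3.35·ey = (1.4052,2.2711)

1.41 2.27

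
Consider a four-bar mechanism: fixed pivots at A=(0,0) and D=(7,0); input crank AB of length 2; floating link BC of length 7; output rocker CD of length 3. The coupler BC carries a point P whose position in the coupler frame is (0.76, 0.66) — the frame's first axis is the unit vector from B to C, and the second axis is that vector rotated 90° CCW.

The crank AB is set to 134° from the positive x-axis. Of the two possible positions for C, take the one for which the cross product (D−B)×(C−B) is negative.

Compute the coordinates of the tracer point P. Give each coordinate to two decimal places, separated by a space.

A=(0,0), D=(7.00,0)
B = A + 2.00·(cos134°, sin134°) = (-1.3893, 1.4387)
|BD| = 8.5118
circle(B,7.00) ∩ circle(D,3.00): a=6.6056, h=2.3165
  candidates: C₊=(5.5128,2.6054) cross=19.718; C₋=(4.7297,-1.9610) cross=-19.718
  mode - wants cross < 0 → take C=(4.7297,-1.9610) (cross=-19.718)
ex = (C−B)/|BC| = (0.8741,-0.4857); ey = (0.4857,0.8741)
P = B + 0.76·ex + 0.66·ey = (-0.4044,1.6465)

-0.40 1.65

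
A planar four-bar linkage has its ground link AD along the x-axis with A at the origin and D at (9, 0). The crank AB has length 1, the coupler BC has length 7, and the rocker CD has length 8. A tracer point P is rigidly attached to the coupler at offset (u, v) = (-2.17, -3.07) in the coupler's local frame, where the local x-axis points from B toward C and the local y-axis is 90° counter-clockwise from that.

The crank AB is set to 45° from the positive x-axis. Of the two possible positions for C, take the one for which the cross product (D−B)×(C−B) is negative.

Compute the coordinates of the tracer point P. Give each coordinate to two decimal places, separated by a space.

-2.97 1.51

A=(0,0), D=(9.00,0)
B = A + 1.00·(cos45°, sin45°) = (0.7071, 0.7071)
|BD| = 8.3230
circle(B,7.00) ∩ circle(D,8.00): a=3.2604, h=6.1943
  candidates: C₊=(4.4820,6.6021) cross=51.555; C₋=(3.4294,-5.7418) cross=-51.555
  mode - wants cross < 0 → take C=(3.4294,-5.7418) (cross=-51.555)
ex = (C−B)/|BC| = (0.3889,-0.9213); ey = (0.9213,0.3889)
P = B + -2.17·ex + -3.07·ey = (-2.9651,1.5123)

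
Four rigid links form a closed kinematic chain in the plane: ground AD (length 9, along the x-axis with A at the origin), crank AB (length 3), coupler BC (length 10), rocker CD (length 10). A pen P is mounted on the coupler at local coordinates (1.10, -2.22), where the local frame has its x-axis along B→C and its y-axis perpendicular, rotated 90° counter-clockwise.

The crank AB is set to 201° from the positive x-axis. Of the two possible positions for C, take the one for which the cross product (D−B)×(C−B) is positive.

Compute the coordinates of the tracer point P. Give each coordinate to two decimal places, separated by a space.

A=(0,0), D=(9.00,0)
B = A + 3.00·(cos201°, sin201°) = (-2.8007, -1.0751)
|BD| = 11.8496
circle(B,10.00) ∩ circle(D,10.00): a=5.9248, h=8.0558
  candidates: C₊=(2.3687,7.4851) cross=95.459; C₋=(3.8305,-8.5602) cross=-95.459
  mode + wants cross > 0 → take C=(2.3687,7.4851) (cross=95.459)
ex = (C−B)/|BC| = (0.5169,0.8560); ey = (-0.8560,0.5169)
P = B + 1.10·ex + -2.22·ey = (-0.3317,-1.2811)

-0.33 -1.28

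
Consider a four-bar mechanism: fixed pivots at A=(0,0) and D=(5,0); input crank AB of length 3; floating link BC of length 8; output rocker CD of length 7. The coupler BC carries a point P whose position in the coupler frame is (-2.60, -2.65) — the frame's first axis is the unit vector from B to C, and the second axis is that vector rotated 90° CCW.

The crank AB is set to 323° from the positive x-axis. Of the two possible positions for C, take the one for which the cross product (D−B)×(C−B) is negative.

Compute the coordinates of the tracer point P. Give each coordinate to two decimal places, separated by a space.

-1.10 -3.07

A=(0,0), D=(5.00,0)
B = A + 3.00·(cos323°, sin323°) = (2.3959, -1.8054)
|BD| = 3.1687
circle(B,8.00) ∩ circle(D,7.00): a=3.9512, h=6.9561
  candidates: C₊=(1.6797,6.1624) cross=22.042; C₋=(9.6064,-5.2707) cross=-22.042
  mode - wants cross < 0 → take C=(9.6064,-5.2707) (cross=-22.042)
ex = (C−B)/|BC| = (0.9013,-0.4332); ey = (0.4332,0.9013)
P = B + -2.60·ex + -2.65·ey = (-1.0954,-3.0677)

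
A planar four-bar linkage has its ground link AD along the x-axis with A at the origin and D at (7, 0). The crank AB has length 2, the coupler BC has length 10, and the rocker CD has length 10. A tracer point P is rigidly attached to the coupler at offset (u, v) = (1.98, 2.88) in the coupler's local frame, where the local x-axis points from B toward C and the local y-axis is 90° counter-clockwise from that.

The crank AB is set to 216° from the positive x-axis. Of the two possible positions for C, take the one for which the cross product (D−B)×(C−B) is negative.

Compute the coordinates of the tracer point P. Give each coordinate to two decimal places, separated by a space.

1.88 -1.23

A=(0,0), D=(7.00,0)
B = A + 2.00·(cos216°, sin216°) = (-1.6180, -1.1756)
|BD| = 8.6978
circle(B,10.00) ∩ circle(D,10.00): a=4.3489, h=9.0048
  candidates: C₊=(1.4739,8.3344) cross=78.323; C₋=(3.9080,-9.5100) cross=-78.323
  mode - wants cross < 0 → take C=(3.9080,-9.5100) (cross=-78.323)
ex = (C−B)/|BC| = (0.5526,-0.8334); ey = (0.8334,0.5526)
P = B + 1.98·ex + 2.88·ey = (1.8764,-1.2343)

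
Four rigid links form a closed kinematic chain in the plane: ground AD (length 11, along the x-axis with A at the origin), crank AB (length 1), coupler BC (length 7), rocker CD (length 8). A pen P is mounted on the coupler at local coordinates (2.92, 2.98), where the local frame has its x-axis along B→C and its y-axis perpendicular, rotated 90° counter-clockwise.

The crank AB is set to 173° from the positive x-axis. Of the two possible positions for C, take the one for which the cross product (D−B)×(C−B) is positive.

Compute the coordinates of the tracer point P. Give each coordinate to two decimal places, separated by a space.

-0.62 4.28

A=(0,0), D=(11.00,0)
B = A + 1.00·(cos173°, sin173°) = (-0.9925, 0.1219)
|BD| = 11.9932
circle(B,7.00) ∩ circle(D,8.00): a=5.3712, h=4.4889
  candidates: C₊=(4.4240,4.5559) cross=53.836; C₋=(4.3328,-4.4213) cross=-53.836
  mode + wants cross > 0 → take C=(4.4240,4.5559) (cross=53.836)
ex = (C−B)/|BC| = (0.7738,0.6334); ey = (-0.6334,0.7738)
P = B + 2.92·ex + 2.98·ey = (-0.6207,4.2774)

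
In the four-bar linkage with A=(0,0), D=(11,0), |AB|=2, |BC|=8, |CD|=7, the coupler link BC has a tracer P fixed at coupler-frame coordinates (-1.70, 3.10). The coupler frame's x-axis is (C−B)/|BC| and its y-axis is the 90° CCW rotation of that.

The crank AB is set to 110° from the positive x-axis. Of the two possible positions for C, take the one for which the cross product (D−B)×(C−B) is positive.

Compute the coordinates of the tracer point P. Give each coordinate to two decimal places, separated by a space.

A=(0,0), D=(11.00,0)
B = A + 2.00·(cos110°, sin110°) = (-0.6840, 1.8794)
|BD| = 11.8342
circle(B,8.00) ∩ circle(D,7.00): a=6.5509, h=4.5920
  candidates: C₊=(6.5129,5.3727) cross=54.342; C₋=(5.0544,-3.6946) cross=-54.342
  mode + wants cross > 0 → take C=(6.5129,5.3727) (cross=54.342)
ex = (C−B)/|BC| = (0.8996,0.4367); ey = (-0.4367,0.8996)
P = B + -1.70·ex + 3.10·ey = (-3.5671,3.9259)

-3.57 3.93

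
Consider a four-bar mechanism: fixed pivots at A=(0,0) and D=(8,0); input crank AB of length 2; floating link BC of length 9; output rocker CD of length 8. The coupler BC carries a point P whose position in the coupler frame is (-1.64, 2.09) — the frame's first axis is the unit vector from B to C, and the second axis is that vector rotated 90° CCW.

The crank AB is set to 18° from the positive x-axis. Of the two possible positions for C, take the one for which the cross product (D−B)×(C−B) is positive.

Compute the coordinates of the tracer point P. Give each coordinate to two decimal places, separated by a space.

-0.75 0.49

A=(0,0), D=(8.00,0)
B = A + 2.00·(cos18°, sin18°) = (1.9021, 0.6180)
|BD| = 6.1291
circle(B,9.00) ∩ circle(D,8.00): a=4.4514, h=7.8221
  candidates: C₊=(7.1196,7.9514) cross=47.943; C₋=(5.5421,-7.6131) cross=-47.943
  mode + wants cross > 0 → take C=(7.1196,7.9514) (cross=47.943)
ex = (C−B)/|BC| = (0.5797,0.8148); ey = (-0.8148,0.5797)
P = B + -1.64·ex + 2.09·ey = (-0.7516,0.4933)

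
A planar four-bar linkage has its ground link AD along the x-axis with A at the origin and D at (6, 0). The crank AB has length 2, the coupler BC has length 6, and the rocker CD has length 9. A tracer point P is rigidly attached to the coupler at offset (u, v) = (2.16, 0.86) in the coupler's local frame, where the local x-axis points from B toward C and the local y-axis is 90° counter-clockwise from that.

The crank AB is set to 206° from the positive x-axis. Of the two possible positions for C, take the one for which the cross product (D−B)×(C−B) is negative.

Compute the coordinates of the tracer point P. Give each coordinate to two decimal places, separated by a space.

-0.36 -2.70

A=(0,0), D=(6.00,0)
B = A + 2.00·(cos206°, sin206°) = (-1.7976, -0.8767)
|BD| = 7.8467
circle(B,6.00) ∩ circle(D,9.00): a=1.0559, h=5.9064
  candidates: C₊=(-1.4082,5.1106) cross=46.346; C₋=(-0.0883,-6.6281) cross=-46.346
  mode - wants cross < 0 → take C=(-0.0883,-6.6281) (cross=-46.346)
ex = (C−B)/|BC| = (0.2849,-0.9586); ey = (0.9586,0.2849)
P = B + 2.16·ex + 0.86·ey = (-0.3579,-2.7022)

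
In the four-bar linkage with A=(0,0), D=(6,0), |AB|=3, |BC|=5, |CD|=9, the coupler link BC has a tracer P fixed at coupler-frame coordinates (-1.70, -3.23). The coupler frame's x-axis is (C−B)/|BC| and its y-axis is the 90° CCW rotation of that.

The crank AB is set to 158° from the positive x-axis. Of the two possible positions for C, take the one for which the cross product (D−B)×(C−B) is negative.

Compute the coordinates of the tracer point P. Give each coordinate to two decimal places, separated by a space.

-6.20 2.40

A=(0,0), D=(6.00,0)
B = A + 3.00·(cos158°, sin158°) = (-2.7816, 1.1238)
|BD| = 8.8532
circle(B,5.00) ∩ circle(D,9.00): a=1.2639, h=4.8376
  candidates: C₊=(-0.9138,5.7619) cross=42.828; C₋=(-2.1420,-3.8351) cross=-42.828
  mode - wants cross < 0 → take C=(-2.1420,-3.8351) (cross=-42.828)
ex = (C−B)/|BC| = (0.1279,-0.9918); ey = (0.9918,0.1279)
P = B + -1.70·ex + -3.23·ey = (-6.2025,2.3967)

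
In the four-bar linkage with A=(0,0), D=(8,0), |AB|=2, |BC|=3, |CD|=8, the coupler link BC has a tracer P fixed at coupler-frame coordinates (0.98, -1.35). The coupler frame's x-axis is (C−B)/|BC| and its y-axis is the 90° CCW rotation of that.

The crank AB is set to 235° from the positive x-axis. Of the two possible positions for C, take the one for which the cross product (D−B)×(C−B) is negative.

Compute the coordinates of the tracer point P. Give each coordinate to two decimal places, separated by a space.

A=(0,0), D=(8.00,0)
B = A + 2.00·(cos235°, sin235°) = (-1.1472, -1.6383)
|BD| = 9.2927
circle(B,3.00) ∩ circle(D,8.00): a=1.6870, h=2.4807
  candidates: C₊=(0.0761,1.1010) cross=23.052; C₋=(0.9508,-3.7827) cross=-23.052
  mode - wants cross < 0 → take C=(0.9508,-3.7827) (cross=-23.052)
ex = (C−B)/|BC| = (0.6993,-0.7148); ey = (0.7148,0.6993)
P = B + 0.98·ex + -1.35·ey = (-1.4268,-3.2829)

-1.43 -3.28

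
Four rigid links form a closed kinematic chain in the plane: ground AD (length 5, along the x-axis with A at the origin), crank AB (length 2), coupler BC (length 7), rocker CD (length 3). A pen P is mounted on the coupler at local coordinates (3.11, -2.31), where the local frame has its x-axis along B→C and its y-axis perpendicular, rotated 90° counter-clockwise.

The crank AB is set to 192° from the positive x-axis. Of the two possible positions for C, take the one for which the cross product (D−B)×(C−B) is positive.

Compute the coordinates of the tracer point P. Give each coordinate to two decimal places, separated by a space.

1.88 -0.98

A=(0,0), D=(5.00,0)
B = A + 2.00·(cos192°, sin192°) = (-1.9563, -0.4158)
|BD| = 6.9687
circle(B,7.00) ∩ circle(D,3.00): a=6.3543, h=2.9364
  candidates: C₊=(4.2115,2.8945) cross=20.463; C₋=(4.5619,-2.9678) cross=-20.463
  mode + wants cross > 0 → take C=(4.2115,2.8945) (cross=20.463)
ex = (C−B)/|BC| = (0.8811,0.4729); ey = (-0.4729,0.8811)
P = B + 3.11·ex + -2.31·ey = (1.8764,-0.9805)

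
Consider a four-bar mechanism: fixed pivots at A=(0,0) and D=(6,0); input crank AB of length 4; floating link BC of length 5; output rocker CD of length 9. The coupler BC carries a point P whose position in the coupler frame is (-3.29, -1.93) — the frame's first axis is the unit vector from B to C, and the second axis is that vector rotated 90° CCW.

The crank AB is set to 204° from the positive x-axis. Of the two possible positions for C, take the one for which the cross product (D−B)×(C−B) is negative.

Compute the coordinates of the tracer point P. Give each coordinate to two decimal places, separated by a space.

A=(0,0), D=(6.00,0)
B = A + 4.00·(cos204°, sin204°) = (-3.6542, -1.6269)
|BD| = 9.7903
circle(B,5.00) ∩ circle(D,9.00): a=2.0352, h=4.5671
  candidates: C₊=(-2.4062,3.2148) cross=44.713; C₋=(-0.8883,-5.7923) cross=-44.713
  mode - wants cross < 0 → take C=(-0.8883,-5.7923) (cross=-44.713)
ex = (C−B)/|BC| = (0.5532,-0.8331); ey = (0.8331,0.5532)
P = B + -3.29·ex + -1.93·ey = (-7.0819,0.0462)

-7.08 0.05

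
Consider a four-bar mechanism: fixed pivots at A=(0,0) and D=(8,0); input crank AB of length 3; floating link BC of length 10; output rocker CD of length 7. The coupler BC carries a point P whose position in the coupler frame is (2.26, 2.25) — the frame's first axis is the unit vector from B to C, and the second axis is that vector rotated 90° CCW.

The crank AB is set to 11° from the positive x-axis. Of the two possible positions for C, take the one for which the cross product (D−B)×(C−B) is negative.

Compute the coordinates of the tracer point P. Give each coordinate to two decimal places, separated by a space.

A=(0,0), D=(8.00,0)
B = A + 3.00·(cos11°, sin11°) = (2.9449, 0.5724)
|BD| = 5.0874
circle(B,10.00) ∩ circle(D,7.00): a=7.5561, h=6.5503
  candidates: C₊=(11.1900,6.2309) cross=33.324; C₋=(9.7159,-6.7864) cross=-33.324
  mode - wants cross < 0 → take C=(9.7159,-6.7864) (cross=-33.324)
ex = (C−B)/|BC| = (0.6771,-0.7359); ey = (0.7359,0.6771)
P = B + 2.26·ex + 2.25·ey = (6.1309,0.4328)

6.13 0.43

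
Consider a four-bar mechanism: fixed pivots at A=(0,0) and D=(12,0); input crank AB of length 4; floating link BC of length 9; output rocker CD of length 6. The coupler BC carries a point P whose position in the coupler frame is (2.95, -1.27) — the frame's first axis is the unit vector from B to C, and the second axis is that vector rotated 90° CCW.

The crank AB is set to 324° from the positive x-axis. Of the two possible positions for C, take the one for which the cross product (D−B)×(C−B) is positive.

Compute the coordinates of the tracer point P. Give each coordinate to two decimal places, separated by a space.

A=(0,0), D=(12.00,0)
B = A + 4.00·(cos324°, sin324°) = (3.2361, -2.3511)
|BD| = 9.0738
circle(B,9.00) ∩ circle(D,6.00): a=7.0166, h=5.6363
  candidates: C₊=(8.5526,4.9107) cross=51.143; C₋=(11.4734,-5.9768) cross=-51.143
  mode + wants cross > 0 → take C=(8.5526,4.9107) (cross=51.143)
ex = (C−B)/|BC| = (0.5907,0.8069); ey = (-0.8069,0.5907)
P = B + 2.95·ex + -1.27·ey = (6.0034,-0.7211)

6.00 -0.72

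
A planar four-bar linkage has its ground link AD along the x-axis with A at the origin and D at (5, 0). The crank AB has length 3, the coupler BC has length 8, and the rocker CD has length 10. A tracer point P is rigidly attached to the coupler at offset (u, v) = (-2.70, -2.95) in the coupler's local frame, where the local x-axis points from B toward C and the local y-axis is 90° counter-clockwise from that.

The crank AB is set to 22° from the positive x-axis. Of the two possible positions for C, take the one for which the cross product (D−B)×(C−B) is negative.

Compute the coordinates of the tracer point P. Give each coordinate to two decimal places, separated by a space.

4.65 4.66

A=(0,0), D=(5.00,0)
B = A + 3.00·(cos22°, sin22°) = (2.7816, 1.1238)
|BD| = 2.4869
circle(B,8.00) ∩ circle(D,10.00): a=-5.9946, h=5.2976
  candidates: C₊=(-0.1720,8.5586) cross=13.174; C₋=(-4.9600,-0.8930) cross=-13.174
  mode - wants cross < 0 → take C=(-4.9600,-0.8930) (cross=-13.174)
ex = (C−B)/|BC| = (-0.9677,-0.2521); ey = (0.2521,-0.9677)
P = B + -2.70·ex + -2.95·ey = (4.6506,4.6592)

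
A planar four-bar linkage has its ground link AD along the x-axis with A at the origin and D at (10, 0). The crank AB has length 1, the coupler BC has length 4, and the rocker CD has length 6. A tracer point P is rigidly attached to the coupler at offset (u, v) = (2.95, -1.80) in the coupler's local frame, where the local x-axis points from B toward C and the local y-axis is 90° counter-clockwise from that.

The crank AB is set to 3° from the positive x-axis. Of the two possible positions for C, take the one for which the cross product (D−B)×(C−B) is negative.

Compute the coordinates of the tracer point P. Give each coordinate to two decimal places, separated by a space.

A=(0,0), D=(10.00,0)
B = A + 1.00·(cos3°, sin3°) = (0.9986, 0.0523)
|BD| = 9.0015
circle(B,4.00) ∩ circle(D,6.00): a=3.3898, h=2.1234
  candidates: C₊=(4.4008,2.1560) cross=19.114; C₋=(4.3761,-2.0908) cross=-19.114
  mode - wants cross < 0 → take C=(4.3761,-2.0908) (cross=-19.114)
ex = (C−B)/|BC| = (0.8444,-0.5358); ey = (0.5358,0.8444)
P = B + 2.95·ex + -1.80·ey = (2.5251,-3.0481)

2.53 -3.05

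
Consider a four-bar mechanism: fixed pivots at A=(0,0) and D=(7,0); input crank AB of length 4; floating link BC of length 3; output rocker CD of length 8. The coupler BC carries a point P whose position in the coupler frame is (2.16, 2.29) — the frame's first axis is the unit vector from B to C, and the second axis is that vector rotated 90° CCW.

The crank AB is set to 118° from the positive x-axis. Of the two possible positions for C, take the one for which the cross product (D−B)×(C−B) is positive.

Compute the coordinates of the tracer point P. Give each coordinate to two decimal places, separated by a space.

A=(0,0), D=(7.00,0)
B = A + 4.00·(cos118°, sin118°) = (-1.8779, 3.5318)
|BD| = 9.5546
circle(B,3.00) ∩ circle(D,8.00): a=1.8991, h=2.3224
  candidates: C₊=(0.7452,4.9877) cross=22.189; C₋=(-0.9717,0.6719) cross=-22.189
  mode + wants cross > 0 → take C=(0.7452,4.9877) (cross=22.189)
ex = (C−B)/|BC| = (0.8743,0.4853); ey = (-0.4853,0.8743)
P = B + 2.16·ex + 2.29·ey = (-1.1006,6.5823)

-1.10 6.58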